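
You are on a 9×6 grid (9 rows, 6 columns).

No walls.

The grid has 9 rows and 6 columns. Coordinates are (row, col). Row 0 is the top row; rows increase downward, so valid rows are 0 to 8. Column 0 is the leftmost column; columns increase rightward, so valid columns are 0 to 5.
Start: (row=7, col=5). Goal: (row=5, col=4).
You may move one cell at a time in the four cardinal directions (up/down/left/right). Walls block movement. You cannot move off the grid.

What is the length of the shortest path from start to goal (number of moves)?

BFS from (row=7, col=5) until reaching (row=5, col=4):
  Distance 0: (row=7, col=5)
  Distance 1: (row=6, col=5), (row=7, col=4), (row=8, col=5)
  Distance 2: (row=5, col=5), (row=6, col=4), (row=7, col=3), (row=8, col=4)
  Distance 3: (row=4, col=5), (row=5, col=4), (row=6, col=3), (row=7, col=2), (row=8, col=3)  <- goal reached here
One shortest path (3 moves): (row=7, col=5) -> (row=7, col=4) -> (row=6, col=4) -> (row=5, col=4)

Answer: Shortest path length: 3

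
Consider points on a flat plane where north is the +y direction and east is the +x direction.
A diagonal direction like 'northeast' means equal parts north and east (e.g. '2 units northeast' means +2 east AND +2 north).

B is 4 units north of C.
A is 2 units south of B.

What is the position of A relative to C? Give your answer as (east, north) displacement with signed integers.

Answer: A is at (east=0, north=2) relative to C.

Derivation:
Place C at the origin (east=0, north=0).
  B is 4 units north of C: delta (east=+0, north=+4); B at (east=0, north=4).
  A is 2 units south of B: delta (east=+0, north=-2); A at (east=0, north=2).
Therefore A relative to C: (east=0, north=2).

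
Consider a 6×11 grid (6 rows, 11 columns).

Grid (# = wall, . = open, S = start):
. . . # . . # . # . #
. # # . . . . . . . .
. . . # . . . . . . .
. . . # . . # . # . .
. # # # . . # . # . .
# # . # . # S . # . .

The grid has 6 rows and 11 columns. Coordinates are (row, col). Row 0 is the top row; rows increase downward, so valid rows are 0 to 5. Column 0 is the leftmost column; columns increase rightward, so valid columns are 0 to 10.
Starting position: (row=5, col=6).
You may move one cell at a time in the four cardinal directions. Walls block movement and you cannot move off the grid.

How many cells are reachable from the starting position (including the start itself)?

Answer: Reachable cells: 34

Derivation:
BFS flood-fill from (row=5, col=6):
  Distance 0: (row=5, col=6)
  Distance 1: (row=5, col=7)
  Distance 2: (row=4, col=7)
  Distance 3: (row=3, col=7)
  Distance 4: (row=2, col=7)
  Distance 5: (row=1, col=7), (row=2, col=6), (row=2, col=8)
  Distance 6: (row=0, col=7), (row=1, col=6), (row=1, col=8), (row=2, col=5), (row=2, col=9)
  Distance 7: (row=1, col=5), (row=1, col=9), (row=2, col=4), (row=2, col=10), (row=3, col=5), (row=3, col=9)
  Distance 8: (row=0, col=5), (row=0, col=9), (row=1, col=4), (row=1, col=10), (row=3, col=4), (row=3, col=10), (row=4, col=5), (row=4, col=9)
  Distance 9: (row=0, col=4), (row=1, col=3), (row=4, col=4), (row=4, col=10), (row=5, col=9)
  Distance 10: (row=5, col=4), (row=5, col=10)
Total reachable: 34 (grid has 46 open cells total)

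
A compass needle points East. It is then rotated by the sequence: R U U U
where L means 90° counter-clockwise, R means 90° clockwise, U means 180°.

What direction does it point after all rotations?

Answer: Final heading: North

Derivation:
Start: East
  R (right (90° clockwise)) -> South
  U (U-turn (180°)) -> North
  U (U-turn (180°)) -> South
  U (U-turn (180°)) -> North
Final: North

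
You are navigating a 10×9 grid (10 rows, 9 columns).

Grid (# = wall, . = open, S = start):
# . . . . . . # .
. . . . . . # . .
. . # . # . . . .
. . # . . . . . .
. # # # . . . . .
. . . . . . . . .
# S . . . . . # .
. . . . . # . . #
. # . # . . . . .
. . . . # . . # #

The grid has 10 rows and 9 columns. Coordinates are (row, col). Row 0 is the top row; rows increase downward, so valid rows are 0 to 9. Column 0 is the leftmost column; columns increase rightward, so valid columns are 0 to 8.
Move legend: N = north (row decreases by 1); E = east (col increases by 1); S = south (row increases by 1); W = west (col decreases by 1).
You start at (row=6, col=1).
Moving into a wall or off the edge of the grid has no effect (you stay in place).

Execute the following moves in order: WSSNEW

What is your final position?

Start: (row=6, col=1)
  W (west): blocked, stay at (row=6, col=1)
  S (south): (row=6, col=1) -> (row=7, col=1)
  S (south): blocked, stay at (row=7, col=1)
  N (north): (row=7, col=1) -> (row=6, col=1)
  E (east): (row=6, col=1) -> (row=6, col=2)
  W (west): (row=6, col=2) -> (row=6, col=1)
Final: (row=6, col=1)

Answer: Final position: (row=6, col=1)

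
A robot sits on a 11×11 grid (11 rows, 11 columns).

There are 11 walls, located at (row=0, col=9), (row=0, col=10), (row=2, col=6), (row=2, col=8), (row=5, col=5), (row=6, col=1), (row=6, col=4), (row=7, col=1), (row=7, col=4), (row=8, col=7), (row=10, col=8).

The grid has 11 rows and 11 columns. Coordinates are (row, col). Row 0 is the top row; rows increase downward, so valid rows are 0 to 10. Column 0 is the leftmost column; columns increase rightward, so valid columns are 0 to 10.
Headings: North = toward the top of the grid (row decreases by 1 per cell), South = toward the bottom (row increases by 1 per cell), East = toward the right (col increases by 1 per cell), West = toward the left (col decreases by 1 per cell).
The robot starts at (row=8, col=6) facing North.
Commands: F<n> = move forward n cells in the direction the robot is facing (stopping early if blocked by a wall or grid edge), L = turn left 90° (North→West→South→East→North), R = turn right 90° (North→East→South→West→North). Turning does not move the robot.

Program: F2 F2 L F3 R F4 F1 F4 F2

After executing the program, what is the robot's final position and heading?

Start: (row=8, col=6), facing North
  F2: move forward 2, now at (row=6, col=6)
  F2: move forward 2, now at (row=4, col=6)
  L: turn left, now facing West
  F3: move forward 3, now at (row=4, col=3)
  R: turn right, now facing North
  F4: move forward 4, now at (row=0, col=3)
  F1: move forward 0/1 (blocked), now at (row=0, col=3)
  F4: move forward 0/4 (blocked), now at (row=0, col=3)
  F2: move forward 0/2 (blocked), now at (row=0, col=3)
Final: (row=0, col=3), facing North

Answer: Final position: (row=0, col=3), facing North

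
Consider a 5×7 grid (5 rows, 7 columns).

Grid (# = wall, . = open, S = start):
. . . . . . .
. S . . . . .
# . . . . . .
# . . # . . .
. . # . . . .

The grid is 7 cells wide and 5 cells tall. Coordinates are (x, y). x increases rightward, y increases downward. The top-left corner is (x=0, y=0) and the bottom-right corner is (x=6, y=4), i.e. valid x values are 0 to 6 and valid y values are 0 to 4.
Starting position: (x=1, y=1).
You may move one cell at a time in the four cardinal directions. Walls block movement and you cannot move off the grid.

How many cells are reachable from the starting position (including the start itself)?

Answer: Reachable cells: 31

Derivation:
BFS flood-fill from (x=1, y=1):
  Distance 0: (x=1, y=1)
  Distance 1: (x=1, y=0), (x=0, y=1), (x=2, y=1), (x=1, y=2)
  Distance 2: (x=0, y=0), (x=2, y=0), (x=3, y=1), (x=2, y=2), (x=1, y=3)
  Distance 3: (x=3, y=0), (x=4, y=1), (x=3, y=2), (x=2, y=3), (x=1, y=4)
  Distance 4: (x=4, y=0), (x=5, y=1), (x=4, y=2), (x=0, y=4)
  Distance 5: (x=5, y=0), (x=6, y=1), (x=5, y=2), (x=4, y=3)
  Distance 6: (x=6, y=0), (x=6, y=2), (x=5, y=3), (x=4, y=4)
  Distance 7: (x=6, y=3), (x=3, y=4), (x=5, y=4)
  Distance 8: (x=6, y=4)
Total reachable: 31 (grid has 31 open cells total)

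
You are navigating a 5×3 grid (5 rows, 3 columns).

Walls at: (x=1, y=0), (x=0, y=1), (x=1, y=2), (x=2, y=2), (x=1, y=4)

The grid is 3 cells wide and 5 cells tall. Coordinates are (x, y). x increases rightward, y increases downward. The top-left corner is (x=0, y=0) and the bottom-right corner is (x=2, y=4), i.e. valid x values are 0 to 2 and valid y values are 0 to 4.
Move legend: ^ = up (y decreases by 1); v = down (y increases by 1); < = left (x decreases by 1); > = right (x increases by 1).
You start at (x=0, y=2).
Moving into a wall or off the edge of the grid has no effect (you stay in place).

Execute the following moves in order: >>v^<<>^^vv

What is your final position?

Answer: Final position: (x=0, y=4)

Derivation:
Start: (x=0, y=2)
  > (right): blocked, stay at (x=0, y=2)
  > (right): blocked, stay at (x=0, y=2)
  v (down): (x=0, y=2) -> (x=0, y=3)
  ^ (up): (x=0, y=3) -> (x=0, y=2)
  < (left): blocked, stay at (x=0, y=2)
  < (left): blocked, stay at (x=0, y=2)
  > (right): blocked, stay at (x=0, y=2)
  ^ (up): blocked, stay at (x=0, y=2)
  ^ (up): blocked, stay at (x=0, y=2)
  v (down): (x=0, y=2) -> (x=0, y=3)
  v (down): (x=0, y=3) -> (x=0, y=4)
Final: (x=0, y=4)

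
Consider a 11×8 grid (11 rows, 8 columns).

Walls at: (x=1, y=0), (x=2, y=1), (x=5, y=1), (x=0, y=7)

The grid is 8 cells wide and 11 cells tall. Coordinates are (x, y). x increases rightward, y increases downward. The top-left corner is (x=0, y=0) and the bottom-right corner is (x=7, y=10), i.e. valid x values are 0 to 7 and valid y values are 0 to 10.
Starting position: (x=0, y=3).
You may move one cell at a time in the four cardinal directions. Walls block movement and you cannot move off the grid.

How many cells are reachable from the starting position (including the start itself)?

Answer: Reachable cells: 84

Derivation:
BFS flood-fill from (x=0, y=3):
  Distance 0: (x=0, y=3)
  Distance 1: (x=0, y=2), (x=1, y=3), (x=0, y=4)
  Distance 2: (x=0, y=1), (x=1, y=2), (x=2, y=3), (x=1, y=4), (x=0, y=5)
  Distance 3: (x=0, y=0), (x=1, y=1), (x=2, y=2), (x=3, y=3), (x=2, y=4), (x=1, y=5), (x=0, y=6)
  Distance 4: (x=3, y=2), (x=4, y=3), (x=3, y=4), (x=2, y=5), (x=1, y=6)
  Distance 5: (x=3, y=1), (x=4, y=2), (x=5, y=3), (x=4, y=4), (x=3, y=5), (x=2, y=6), (x=1, y=7)
  Distance 6: (x=3, y=0), (x=4, y=1), (x=5, y=2), (x=6, y=3), (x=5, y=4), (x=4, y=5), (x=3, y=6), (x=2, y=7), (x=1, y=8)
  Distance 7: (x=2, y=0), (x=4, y=0), (x=6, y=2), (x=7, y=3), (x=6, y=4), (x=5, y=5), (x=4, y=6), (x=3, y=7), (x=0, y=8), (x=2, y=8), (x=1, y=9)
  Distance 8: (x=5, y=0), (x=6, y=1), (x=7, y=2), (x=7, y=4), (x=6, y=5), (x=5, y=6), (x=4, y=7), (x=3, y=8), (x=0, y=9), (x=2, y=9), (x=1, y=10)
  Distance 9: (x=6, y=0), (x=7, y=1), (x=7, y=5), (x=6, y=6), (x=5, y=7), (x=4, y=8), (x=3, y=9), (x=0, y=10), (x=2, y=10)
  Distance 10: (x=7, y=0), (x=7, y=6), (x=6, y=7), (x=5, y=8), (x=4, y=9), (x=3, y=10)
  Distance 11: (x=7, y=7), (x=6, y=8), (x=5, y=9), (x=4, y=10)
  Distance 12: (x=7, y=8), (x=6, y=9), (x=5, y=10)
  Distance 13: (x=7, y=9), (x=6, y=10)
  Distance 14: (x=7, y=10)
Total reachable: 84 (grid has 84 open cells total)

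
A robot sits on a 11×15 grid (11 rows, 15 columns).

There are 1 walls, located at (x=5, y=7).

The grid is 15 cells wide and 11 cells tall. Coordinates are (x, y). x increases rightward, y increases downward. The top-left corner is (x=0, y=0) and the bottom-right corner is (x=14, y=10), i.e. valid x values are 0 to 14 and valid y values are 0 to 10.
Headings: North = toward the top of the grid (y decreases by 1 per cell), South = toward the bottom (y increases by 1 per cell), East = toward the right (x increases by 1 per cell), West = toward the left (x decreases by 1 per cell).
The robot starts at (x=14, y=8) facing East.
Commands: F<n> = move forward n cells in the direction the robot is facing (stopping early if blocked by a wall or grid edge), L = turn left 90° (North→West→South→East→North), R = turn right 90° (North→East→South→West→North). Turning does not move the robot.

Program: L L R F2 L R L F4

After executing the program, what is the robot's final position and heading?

Answer: Final position: (x=10, y=6), facing West

Derivation:
Start: (x=14, y=8), facing East
  L: turn left, now facing North
  L: turn left, now facing West
  R: turn right, now facing North
  F2: move forward 2, now at (x=14, y=6)
  L: turn left, now facing West
  R: turn right, now facing North
  L: turn left, now facing West
  F4: move forward 4, now at (x=10, y=6)
Final: (x=10, y=6), facing West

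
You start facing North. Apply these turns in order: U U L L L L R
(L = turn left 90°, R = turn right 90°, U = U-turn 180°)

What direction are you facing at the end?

Answer: Final heading: East

Derivation:
Start: North
  U (U-turn (180°)) -> South
  U (U-turn (180°)) -> North
  L (left (90° counter-clockwise)) -> West
  L (left (90° counter-clockwise)) -> South
  L (left (90° counter-clockwise)) -> East
  L (left (90° counter-clockwise)) -> North
  R (right (90° clockwise)) -> East
Final: East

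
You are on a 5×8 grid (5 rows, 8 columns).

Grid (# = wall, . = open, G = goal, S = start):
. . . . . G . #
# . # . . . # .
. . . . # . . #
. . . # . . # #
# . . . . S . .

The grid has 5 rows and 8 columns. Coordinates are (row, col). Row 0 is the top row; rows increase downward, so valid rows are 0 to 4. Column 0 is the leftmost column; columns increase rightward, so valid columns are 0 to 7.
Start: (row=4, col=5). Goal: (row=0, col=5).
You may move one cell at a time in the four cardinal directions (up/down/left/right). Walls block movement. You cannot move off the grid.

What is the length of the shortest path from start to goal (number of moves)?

Answer: Shortest path length: 4

Derivation:
BFS from (row=4, col=5) until reaching (row=0, col=5):
  Distance 0: (row=4, col=5)
  Distance 1: (row=3, col=5), (row=4, col=4), (row=4, col=6)
  Distance 2: (row=2, col=5), (row=3, col=4), (row=4, col=3), (row=4, col=7)
  Distance 3: (row=1, col=5), (row=2, col=6), (row=4, col=2)
  Distance 4: (row=0, col=5), (row=1, col=4), (row=3, col=2), (row=4, col=1)  <- goal reached here
One shortest path (4 moves): (row=4, col=5) -> (row=3, col=5) -> (row=2, col=5) -> (row=1, col=5) -> (row=0, col=5)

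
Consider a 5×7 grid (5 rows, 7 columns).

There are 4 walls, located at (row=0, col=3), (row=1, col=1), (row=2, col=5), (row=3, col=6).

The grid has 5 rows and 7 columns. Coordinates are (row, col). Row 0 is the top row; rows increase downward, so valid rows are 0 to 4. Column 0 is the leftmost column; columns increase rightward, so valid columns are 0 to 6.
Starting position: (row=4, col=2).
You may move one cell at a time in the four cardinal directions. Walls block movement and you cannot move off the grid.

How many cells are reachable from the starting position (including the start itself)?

Answer: Reachable cells: 31

Derivation:
BFS flood-fill from (row=4, col=2):
  Distance 0: (row=4, col=2)
  Distance 1: (row=3, col=2), (row=4, col=1), (row=4, col=3)
  Distance 2: (row=2, col=2), (row=3, col=1), (row=3, col=3), (row=4, col=0), (row=4, col=4)
  Distance 3: (row=1, col=2), (row=2, col=1), (row=2, col=3), (row=3, col=0), (row=3, col=4), (row=4, col=5)
  Distance 4: (row=0, col=2), (row=1, col=3), (row=2, col=0), (row=2, col=4), (row=3, col=5), (row=4, col=6)
  Distance 5: (row=0, col=1), (row=1, col=0), (row=1, col=4)
  Distance 6: (row=0, col=0), (row=0, col=4), (row=1, col=5)
  Distance 7: (row=0, col=5), (row=1, col=6)
  Distance 8: (row=0, col=6), (row=2, col=6)
Total reachable: 31 (grid has 31 open cells total)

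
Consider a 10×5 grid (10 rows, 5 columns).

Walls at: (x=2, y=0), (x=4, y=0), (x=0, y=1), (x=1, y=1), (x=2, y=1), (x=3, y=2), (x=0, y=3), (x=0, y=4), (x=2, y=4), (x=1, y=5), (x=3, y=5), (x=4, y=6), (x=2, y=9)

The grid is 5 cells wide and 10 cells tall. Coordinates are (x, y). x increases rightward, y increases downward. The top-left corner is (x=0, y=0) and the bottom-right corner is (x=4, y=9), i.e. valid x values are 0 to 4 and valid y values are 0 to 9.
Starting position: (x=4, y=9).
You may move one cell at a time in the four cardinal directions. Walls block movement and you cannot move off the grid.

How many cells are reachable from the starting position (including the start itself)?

BFS flood-fill from (x=4, y=9):
  Distance 0: (x=4, y=9)
  Distance 1: (x=4, y=8), (x=3, y=9)
  Distance 2: (x=4, y=7), (x=3, y=8)
  Distance 3: (x=3, y=7), (x=2, y=8)
  Distance 4: (x=3, y=6), (x=2, y=7), (x=1, y=8)
  Distance 5: (x=2, y=6), (x=1, y=7), (x=0, y=8), (x=1, y=9)
  Distance 6: (x=2, y=5), (x=1, y=6), (x=0, y=7), (x=0, y=9)
  Distance 7: (x=0, y=6)
  Distance 8: (x=0, y=5)
Total reachable: 20 (grid has 37 open cells total)

Answer: Reachable cells: 20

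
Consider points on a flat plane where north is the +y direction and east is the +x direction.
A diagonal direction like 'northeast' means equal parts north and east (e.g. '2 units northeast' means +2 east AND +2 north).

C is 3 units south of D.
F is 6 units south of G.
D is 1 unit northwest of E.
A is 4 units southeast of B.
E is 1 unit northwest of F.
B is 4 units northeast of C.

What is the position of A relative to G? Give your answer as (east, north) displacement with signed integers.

Place G at the origin (east=0, north=0).
  F is 6 units south of G: delta (east=+0, north=-6); F at (east=0, north=-6).
  E is 1 unit northwest of F: delta (east=-1, north=+1); E at (east=-1, north=-5).
  D is 1 unit northwest of E: delta (east=-1, north=+1); D at (east=-2, north=-4).
  C is 3 units south of D: delta (east=+0, north=-3); C at (east=-2, north=-7).
  B is 4 units northeast of C: delta (east=+4, north=+4); B at (east=2, north=-3).
  A is 4 units southeast of B: delta (east=+4, north=-4); A at (east=6, north=-7).
Therefore A relative to G: (east=6, north=-7).

Answer: A is at (east=6, north=-7) relative to G.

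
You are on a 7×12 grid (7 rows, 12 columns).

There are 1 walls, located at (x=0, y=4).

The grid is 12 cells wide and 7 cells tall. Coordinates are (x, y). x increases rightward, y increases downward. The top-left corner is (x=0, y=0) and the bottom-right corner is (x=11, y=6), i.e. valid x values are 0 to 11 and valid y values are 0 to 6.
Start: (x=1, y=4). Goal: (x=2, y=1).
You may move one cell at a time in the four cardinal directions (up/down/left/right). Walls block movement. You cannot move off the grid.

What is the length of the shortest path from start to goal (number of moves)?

BFS from (x=1, y=4) until reaching (x=2, y=1):
  Distance 0: (x=1, y=4)
  Distance 1: (x=1, y=3), (x=2, y=4), (x=1, y=5)
  Distance 2: (x=1, y=2), (x=0, y=3), (x=2, y=3), (x=3, y=4), (x=0, y=5), (x=2, y=5), (x=1, y=6)
  Distance 3: (x=1, y=1), (x=0, y=2), (x=2, y=2), (x=3, y=3), (x=4, y=4), (x=3, y=5), (x=0, y=6), (x=2, y=6)
  Distance 4: (x=1, y=0), (x=0, y=1), (x=2, y=1), (x=3, y=2), (x=4, y=3), (x=5, y=4), (x=4, y=5), (x=3, y=6)  <- goal reached here
One shortest path (4 moves): (x=1, y=4) -> (x=2, y=4) -> (x=2, y=3) -> (x=2, y=2) -> (x=2, y=1)

Answer: Shortest path length: 4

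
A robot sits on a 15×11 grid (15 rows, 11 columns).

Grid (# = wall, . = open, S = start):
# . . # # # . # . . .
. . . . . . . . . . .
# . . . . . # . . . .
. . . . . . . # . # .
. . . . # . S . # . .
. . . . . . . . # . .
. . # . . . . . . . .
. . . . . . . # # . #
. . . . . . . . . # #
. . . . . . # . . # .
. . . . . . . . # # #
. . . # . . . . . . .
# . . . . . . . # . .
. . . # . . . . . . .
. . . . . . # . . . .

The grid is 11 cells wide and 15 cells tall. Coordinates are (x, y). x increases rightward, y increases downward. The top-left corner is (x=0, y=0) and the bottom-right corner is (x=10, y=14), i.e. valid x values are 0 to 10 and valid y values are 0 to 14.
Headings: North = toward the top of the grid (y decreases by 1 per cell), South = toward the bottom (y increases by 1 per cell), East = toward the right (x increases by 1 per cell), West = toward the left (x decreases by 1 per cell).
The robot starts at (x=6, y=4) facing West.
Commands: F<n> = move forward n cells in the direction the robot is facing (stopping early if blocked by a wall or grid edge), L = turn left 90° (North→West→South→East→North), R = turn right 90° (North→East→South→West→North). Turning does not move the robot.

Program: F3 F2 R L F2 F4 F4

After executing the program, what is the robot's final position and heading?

Start: (x=6, y=4), facing West
  F3: move forward 1/3 (blocked), now at (x=5, y=4)
  F2: move forward 0/2 (blocked), now at (x=5, y=4)
  R: turn right, now facing North
  L: turn left, now facing West
  F2: move forward 0/2 (blocked), now at (x=5, y=4)
  F4: move forward 0/4 (blocked), now at (x=5, y=4)
  F4: move forward 0/4 (blocked), now at (x=5, y=4)
Final: (x=5, y=4), facing West

Answer: Final position: (x=5, y=4), facing West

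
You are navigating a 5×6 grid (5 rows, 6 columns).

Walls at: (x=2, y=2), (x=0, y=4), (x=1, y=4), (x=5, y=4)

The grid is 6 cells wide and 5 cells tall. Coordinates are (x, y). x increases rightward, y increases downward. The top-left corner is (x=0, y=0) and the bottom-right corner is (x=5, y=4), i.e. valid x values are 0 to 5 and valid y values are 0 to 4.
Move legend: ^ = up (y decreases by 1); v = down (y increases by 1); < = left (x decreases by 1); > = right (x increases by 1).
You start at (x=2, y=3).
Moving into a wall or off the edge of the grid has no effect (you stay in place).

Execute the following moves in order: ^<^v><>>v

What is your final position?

Answer: Final position: (x=3, y=4)

Derivation:
Start: (x=2, y=3)
  ^ (up): blocked, stay at (x=2, y=3)
  < (left): (x=2, y=3) -> (x=1, y=3)
  ^ (up): (x=1, y=3) -> (x=1, y=2)
  v (down): (x=1, y=2) -> (x=1, y=3)
  > (right): (x=1, y=3) -> (x=2, y=3)
  < (left): (x=2, y=3) -> (x=1, y=3)
  > (right): (x=1, y=3) -> (x=2, y=3)
  > (right): (x=2, y=3) -> (x=3, y=3)
  v (down): (x=3, y=3) -> (x=3, y=4)
Final: (x=3, y=4)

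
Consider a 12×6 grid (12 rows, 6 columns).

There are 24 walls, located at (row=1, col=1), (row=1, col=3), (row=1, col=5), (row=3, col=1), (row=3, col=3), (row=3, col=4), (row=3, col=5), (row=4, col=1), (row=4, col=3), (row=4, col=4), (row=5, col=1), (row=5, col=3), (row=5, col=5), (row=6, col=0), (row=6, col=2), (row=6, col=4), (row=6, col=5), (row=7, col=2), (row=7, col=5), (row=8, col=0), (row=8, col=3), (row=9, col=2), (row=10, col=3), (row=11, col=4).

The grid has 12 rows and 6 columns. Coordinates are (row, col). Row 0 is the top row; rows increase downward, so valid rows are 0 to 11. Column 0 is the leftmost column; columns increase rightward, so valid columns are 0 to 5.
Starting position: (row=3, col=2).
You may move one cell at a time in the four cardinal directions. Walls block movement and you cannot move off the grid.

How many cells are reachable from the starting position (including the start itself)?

Answer: Reachable cells: 21

Derivation:
BFS flood-fill from (row=3, col=2):
  Distance 0: (row=3, col=2)
  Distance 1: (row=2, col=2), (row=4, col=2)
  Distance 2: (row=1, col=2), (row=2, col=1), (row=2, col=3), (row=5, col=2)
  Distance 3: (row=0, col=2), (row=2, col=0), (row=2, col=4)
  Distance 4: (row=0, col=1), (row=0, col=3), (row=1, col=0), (row=1, col=4), (row=2, col=5), (row=3, col=0)
  Distance 5: (row=0, col=0), (row=0, col=4), (row=4, col=0)
  Distance 6: (row=0, col=5), (row=5, col=0)
Total reachable: 21 (grid has 48 open cells total)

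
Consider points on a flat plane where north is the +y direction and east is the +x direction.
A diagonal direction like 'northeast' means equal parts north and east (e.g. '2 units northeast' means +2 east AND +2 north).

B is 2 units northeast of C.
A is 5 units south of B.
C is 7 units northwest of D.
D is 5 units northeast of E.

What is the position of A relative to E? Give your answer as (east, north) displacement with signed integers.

Answer: A is at (east=0, north=9) relative to E.

Derivation:
Place E at the origin (east=0, north=0).
  D is 5 units northeast of E: delta (east=+5, north=+5); D at (east=5, north=5).
  C is 7 units northwest of D: delta (east=-7, north=+7); C at (east=-2, north=12).
  B is 2 units northeast of C: delta (east=+2, north=+2); B at (east=0, north=14).
  A is 5 units south of B: delta (east=+0, north=-5); A at (east=0, north=9).
Therefore A relative to E: (east=0, north=9).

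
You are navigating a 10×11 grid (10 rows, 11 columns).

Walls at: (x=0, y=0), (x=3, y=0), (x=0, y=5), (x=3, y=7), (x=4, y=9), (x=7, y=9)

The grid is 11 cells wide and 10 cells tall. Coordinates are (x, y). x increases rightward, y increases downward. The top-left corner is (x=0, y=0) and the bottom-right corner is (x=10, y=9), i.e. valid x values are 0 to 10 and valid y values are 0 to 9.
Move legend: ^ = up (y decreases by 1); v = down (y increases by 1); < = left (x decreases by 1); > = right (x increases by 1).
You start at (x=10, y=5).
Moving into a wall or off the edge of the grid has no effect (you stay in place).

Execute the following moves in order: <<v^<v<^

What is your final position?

Answer: Final position: (x=6, y=5)

Derivation:
Start: (x=10, y=5)
  < (left): (x=10, y=5) -> (x=9, y=5)
  < (left): (x=9, y=5) -> (x=8, y=5)
  v (down): (x=8, y=5) -> (x=8, y=6)
  ^ (up): (x=8, y=6) -> (x=8, y=5)
  < (left): (x=8, y=5) -> (x=7, y=5)
  v (down): (x=7, y=5) -> (x=7, y=6)
  < (left): (x=7, y=6) -> (x=6, y=6)
  ^ (up): (x=6, y=6) -> (x=6, y=5)
Final: (x=6, y=5)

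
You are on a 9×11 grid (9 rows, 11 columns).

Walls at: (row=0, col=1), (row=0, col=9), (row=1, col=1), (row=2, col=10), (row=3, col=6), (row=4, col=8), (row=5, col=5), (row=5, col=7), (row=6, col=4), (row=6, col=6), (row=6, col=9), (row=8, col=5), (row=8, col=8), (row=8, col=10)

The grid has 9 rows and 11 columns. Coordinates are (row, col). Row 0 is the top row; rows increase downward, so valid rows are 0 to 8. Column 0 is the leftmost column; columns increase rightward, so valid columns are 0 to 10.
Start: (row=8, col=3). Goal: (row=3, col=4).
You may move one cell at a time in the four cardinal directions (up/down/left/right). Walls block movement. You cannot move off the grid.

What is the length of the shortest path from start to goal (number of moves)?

BFS from (row=8, col=3) until reaching (row=3, col=4):
  Distance 0: (row=8, col=3)
  Distance 1: (row=7, col=3), (row=8, col=2), (row=8, col=4)
  Distance 2: (row=6, col=3), (row=7, col=2), (row=7, col=4), (row=8, col=1)
  Distance 3: (row=5, col=3), (row=6, col=2), (row=7, col=1), (row=7, col=5), (row=8, col=0)
  Distance 4: (row=4, col=3), (row=5, col=2), (row=5, col=4), (row=6, col=1), (row=6, col=5), (row=7, col=0), (row=7, col=6)
  Distance 5: (row=3, col=3), (row=4, col=2), (row=4, col=4), (row=5, col=1), (row=6, col=0), (row=7, col=7), (row=8, col=6)
  Distance 6: (row=2, col=3), (row=3, col=2), (row=3, col=4), (row=4, col=1), (row=4, col=5), (row=5, col=0), (row=6, col=7), (row=7, col=8), (row=8, col=7)  <- goal reached here
One shortest path (6 moves): (row=8, col=3) -> (row=7, col=3) -> (row=6, col=3) -> (row=5, col=3) -> (row=5, col=4) -> (row=4, col=4) -> (row=3, col=4)

Answer: Shortest path length: 6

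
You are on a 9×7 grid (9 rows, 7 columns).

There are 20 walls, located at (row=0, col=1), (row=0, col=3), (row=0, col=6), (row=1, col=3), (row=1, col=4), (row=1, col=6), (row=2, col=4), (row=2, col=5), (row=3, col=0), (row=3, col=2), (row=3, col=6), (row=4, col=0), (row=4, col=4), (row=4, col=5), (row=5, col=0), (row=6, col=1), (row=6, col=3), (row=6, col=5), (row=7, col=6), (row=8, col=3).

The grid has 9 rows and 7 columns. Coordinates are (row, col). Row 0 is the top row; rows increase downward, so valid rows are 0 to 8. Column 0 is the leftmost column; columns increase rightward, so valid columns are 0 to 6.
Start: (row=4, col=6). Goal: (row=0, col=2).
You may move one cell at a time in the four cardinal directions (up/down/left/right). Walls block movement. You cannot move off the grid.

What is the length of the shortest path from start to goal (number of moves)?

Answer: Shortest path length: 10

Derivation:
BFS from (row=4, col=6) until reaching (row=0, col=2):
  Distance 0: (row=4, col=6)
  Distance 1: (row=5, col=6)
  Distance 2: (row=5, col=5), (row=6, col=6)
  Distance 3: (row=5, col=4)
  Distance 4: (row=5, col=3), (row=6, col=4)
  Distance 5: (row=4, col=3), (row=5, col=2), (row=7, col=4)
  Distance 6: (row=3, col=3), (row=4, col=2), (row=5, col=1), (row=6, col=2), (row=7, col=3), (row=7, col=5), (row=8, col=4)
  Distance 7: (row=2, col=3), (row=3, col=4), (row=4, col=1), (row=7, col=2), (row=8, col=5)
  Distance 8: (row=2, col=2), (row=3, col=1), (row=3, col=5), (row=7, col=1), (row=8, col=2), (row=8, col=6)
  Distance 9: (row=1, col=2), (row=2, col=1), (row=7, col=0), (row=8, col=1)
  Distance 10: (row=0, col=2), (row=1, col=1), (row=2, col=0), (row=6, col=0), (row=8, col=0)  <- goal reached here
One shortest path (10 moves): (row=4, col=6) -> (row=5, col=6) -> (row=5, col=5) -> (row=5, col=4) -> (row=5, col=3) -> (row=4, col=3) -> (row=3, col=3) -> (row=2, col=3) -> (row=2, col=2) -> (row=1, col=2) -> (row=0, col=2)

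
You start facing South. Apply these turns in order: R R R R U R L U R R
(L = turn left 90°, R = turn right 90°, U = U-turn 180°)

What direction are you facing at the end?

Answer: Final heading: North

Derivation:
Start: South
  R (right (90° clockwise)) -> West
  R (right (90° clockwise)) -> North
  R (right (90° clockwise)) -> East
  R (right (90° clockwise)) -> South
  U (U-turn (180°)) -> North
  R (right (90° clockwise)) -> East
  L (left (90° counter-clockwise)) -> North
  U (U-turn (180°)) -> South
  R (right (90° clockwise)) -> West
  R (right (90° clockwise)) -> North
Final: North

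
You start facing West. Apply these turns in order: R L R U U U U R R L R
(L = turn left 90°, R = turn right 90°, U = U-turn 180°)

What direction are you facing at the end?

Start: West
  R (right (90° clockwise)) -> North
  L (left (90° counter-clockwise)) -> West
  R (right (90° clockwise)) -> North
  U (U-turn (180°)) -> South
  U (U-turn (180°)) -> North
  U (U-turn (180°)) -> South
  U (U-turn (180°)) -> North
  R (right (90° clockwise)) -> East
  R (right (90° clockwise)) -> South
  L (left (90° counter-clockwise)) -> East
  R (right (90° clockwise)) -> South
Final: South

Answer: Final heading: South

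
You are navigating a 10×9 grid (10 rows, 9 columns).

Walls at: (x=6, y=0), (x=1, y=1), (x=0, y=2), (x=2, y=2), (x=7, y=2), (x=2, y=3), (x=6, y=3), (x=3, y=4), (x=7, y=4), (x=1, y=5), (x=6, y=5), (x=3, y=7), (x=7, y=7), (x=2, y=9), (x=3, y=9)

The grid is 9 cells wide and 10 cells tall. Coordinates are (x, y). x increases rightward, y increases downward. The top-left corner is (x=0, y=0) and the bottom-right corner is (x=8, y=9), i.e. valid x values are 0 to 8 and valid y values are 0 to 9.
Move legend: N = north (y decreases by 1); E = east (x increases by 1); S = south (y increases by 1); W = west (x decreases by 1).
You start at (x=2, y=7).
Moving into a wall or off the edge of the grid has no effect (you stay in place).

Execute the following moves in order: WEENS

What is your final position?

Start: (x=2, y=7)
  W (west): (x=2, y=7) -> (x=1, y=7)
  E (east): (x=1, y=7) -> (x=2, y=7)
  E (east): blocked, stay at (x=2, y=7)
  N (north): (x=2, y=7) -> (x=2, y=6)
  S (south): (x=2, y=6) -> (x=2, y=7)
Final: (x=2, y=7)

Answer: Final position: (x=2, y=7)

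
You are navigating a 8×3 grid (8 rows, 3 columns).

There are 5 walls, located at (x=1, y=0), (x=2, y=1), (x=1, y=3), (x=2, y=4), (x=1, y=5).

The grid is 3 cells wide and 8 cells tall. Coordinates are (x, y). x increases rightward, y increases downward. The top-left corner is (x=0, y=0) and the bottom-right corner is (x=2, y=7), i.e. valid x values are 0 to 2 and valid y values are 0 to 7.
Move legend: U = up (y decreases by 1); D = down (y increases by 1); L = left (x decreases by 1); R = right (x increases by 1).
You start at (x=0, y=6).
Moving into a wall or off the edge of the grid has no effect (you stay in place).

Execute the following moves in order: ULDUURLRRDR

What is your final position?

Start: (x=0, y=6)
  U (up): (x=0, y=6) -> (x=0, y=5)
  L (left): blocked, stay at (x=0, y=5)
  D (down): (x=0, y=5) -> (x=0, y=6)
  U (up): (x=0, y=6) -> (x=0, y=5)
  U (up): (x=0, y=5) -> (x=0, y=4)
  R (right): (x=0, y=4) -> (x=1, y=4)
  L (left): (x=1, y=4) -> (x=0, y=4)
  R (right): (x=0, y=4) -> (x=1, y=4)
  R (right): blocked, stay at (x=1, y=4)
  D (down): blocked, stay at (x=1, y=4)
  R (right): blocked, stay at (x=1, y=4)
Final: (x=1, y=4)

Answer: Final position: (x=1, y=4)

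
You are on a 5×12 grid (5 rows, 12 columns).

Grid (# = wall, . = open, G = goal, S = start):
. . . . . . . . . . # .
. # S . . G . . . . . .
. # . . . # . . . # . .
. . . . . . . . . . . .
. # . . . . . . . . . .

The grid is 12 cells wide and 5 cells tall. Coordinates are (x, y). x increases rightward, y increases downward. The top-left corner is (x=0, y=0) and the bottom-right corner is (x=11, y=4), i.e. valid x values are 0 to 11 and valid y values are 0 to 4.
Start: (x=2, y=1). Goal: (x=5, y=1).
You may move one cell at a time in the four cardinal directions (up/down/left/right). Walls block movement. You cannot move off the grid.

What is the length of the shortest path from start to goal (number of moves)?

Answer: Shortest path length: 3

Derivation:
BFS from (x=2, y=1) until reaching (x=5, y=1):
  Distance 0: (x=2, y=1)
  Distance 1: (x=2, y=0), (x=3, y=1), (x=2, y=2)
  Distance 2: (x=1, y=0), (x=3, y=0), (x=4, y=1), (x=3, y=2), (x=2, y=3)
  Distance 3: (x=0, y=0), (x=4, y=0), (x=5, y=1), (x=4, y=2), (x=1, y=3), (x=3, y=3), (x=2, y=4)  <- goal reached here
One shortest path (3 moves): (x=2, y=1) -> (x=3, y=1) -> (x=4, y=1) -> (x=5, y=1)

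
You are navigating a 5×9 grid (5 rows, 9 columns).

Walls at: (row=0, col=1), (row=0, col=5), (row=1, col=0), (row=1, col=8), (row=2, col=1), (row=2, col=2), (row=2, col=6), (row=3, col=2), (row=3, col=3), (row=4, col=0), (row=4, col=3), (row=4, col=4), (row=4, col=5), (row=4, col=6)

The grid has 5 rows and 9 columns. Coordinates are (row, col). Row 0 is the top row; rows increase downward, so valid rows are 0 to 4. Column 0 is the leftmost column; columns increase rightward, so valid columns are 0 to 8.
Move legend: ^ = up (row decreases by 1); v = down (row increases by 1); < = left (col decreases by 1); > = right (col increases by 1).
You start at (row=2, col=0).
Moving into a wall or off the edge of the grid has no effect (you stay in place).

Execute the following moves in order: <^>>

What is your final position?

Answer: Final position: (row=2, col=0)

Derivation:
Start: (row=2, col=0)
  < (left): blocked, stay at (row=2, col=0)
  ^ (up): blocked, stay at (row=2, col=0)
  > (right): blocked, stay at (row=2, col=0)
  > (right): blocked, stay at (row=2, col=0)
Final: (row=2, col=0)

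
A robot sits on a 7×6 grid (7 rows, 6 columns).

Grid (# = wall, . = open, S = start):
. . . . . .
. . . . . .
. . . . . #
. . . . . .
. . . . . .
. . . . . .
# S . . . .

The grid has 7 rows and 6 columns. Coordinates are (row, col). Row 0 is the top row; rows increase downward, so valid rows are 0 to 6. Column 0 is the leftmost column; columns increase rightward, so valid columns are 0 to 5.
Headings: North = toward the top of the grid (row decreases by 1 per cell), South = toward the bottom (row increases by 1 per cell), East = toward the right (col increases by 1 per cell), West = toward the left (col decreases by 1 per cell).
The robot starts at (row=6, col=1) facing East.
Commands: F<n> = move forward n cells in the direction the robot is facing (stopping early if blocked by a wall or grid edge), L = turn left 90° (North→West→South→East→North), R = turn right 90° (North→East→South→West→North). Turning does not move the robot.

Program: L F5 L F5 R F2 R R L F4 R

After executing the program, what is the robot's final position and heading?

Answer: Final position: (row=0, col=4), facing South

Derivation:
Start: (row=6, col=1), facing East
  L: turn left, now facing North
  F5: move forward 5, now at (row=1, col=1)
  L: turn left, now facing West
  F5: move forward 1/5 (blocked), now at (row=1, col=0)
  R: turn right, now facing North
  F2: move forward 1/2 (blocked), now at (row=0, col=0)
  R: turn right, now facing East
  R: turn right, now facing South
  L: turn left, now facing East
  F4: move forward 4, now at (row=0, col=4)
  R: turn right, now facing South
Final: (row=0, col=4), facing South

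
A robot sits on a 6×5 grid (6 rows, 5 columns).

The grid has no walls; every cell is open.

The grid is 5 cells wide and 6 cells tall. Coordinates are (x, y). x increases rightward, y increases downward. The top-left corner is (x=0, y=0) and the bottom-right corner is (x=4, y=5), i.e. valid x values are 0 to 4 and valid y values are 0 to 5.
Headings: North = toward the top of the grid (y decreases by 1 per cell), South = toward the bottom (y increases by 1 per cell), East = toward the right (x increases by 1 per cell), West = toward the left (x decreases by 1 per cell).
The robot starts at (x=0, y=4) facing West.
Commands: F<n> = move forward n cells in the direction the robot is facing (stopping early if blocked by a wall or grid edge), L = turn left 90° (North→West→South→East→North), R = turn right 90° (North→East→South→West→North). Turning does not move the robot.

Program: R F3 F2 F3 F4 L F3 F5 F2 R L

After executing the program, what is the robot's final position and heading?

Answer: Final position: (x=0, y=0), facing West

Derivation:
Start: (x=0, y=4), facing West
  R: turn right, now facing North
  F3: move forward 3, now at (x=0, y=1)
  F2: move forward 1/2 (blocked), now at (x=0, y=0)
  F3: move forward 0/3 (blocked), now at (x=0, y=0)
  F4: move forward 0/4 (blocked), now at (x=0, y=0)
  L: turn left, now facing West
  F3: move forward 0/3 (blocked), now at (x=0, y=0)
  F5: move forward 0/5 (blocked), now at (x=0, y=0)
  F2: move forward 0/2 (blocked), now at (x=0, y=0)
  R: turn right, now facing North
  L: turn left, now facing West
Final: (x=0, y=0), facing West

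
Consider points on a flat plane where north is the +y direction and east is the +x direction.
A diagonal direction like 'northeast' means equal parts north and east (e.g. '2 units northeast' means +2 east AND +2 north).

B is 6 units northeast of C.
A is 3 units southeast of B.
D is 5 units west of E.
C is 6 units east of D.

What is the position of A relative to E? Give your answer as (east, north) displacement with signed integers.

Place E at the origin (east=0, north=0).
  D is 5 units west of E: delta (east=-5, north=+0); D at (east=-5, north=0).
  C is 6 units east of D: delta (east=+6, north=+0); C at (east=1, north=0).
  B is 6 units northeast of C: delta (east=+6, north=+6); B at (east=7, north=6).
  A is 3 units southeast of B: delta (east=+3, north=-3); A at (east=10, north=3).
Therefore A relative to E: (east=10, north=3).

Answer: A is at (east=10, north=3) relative to E.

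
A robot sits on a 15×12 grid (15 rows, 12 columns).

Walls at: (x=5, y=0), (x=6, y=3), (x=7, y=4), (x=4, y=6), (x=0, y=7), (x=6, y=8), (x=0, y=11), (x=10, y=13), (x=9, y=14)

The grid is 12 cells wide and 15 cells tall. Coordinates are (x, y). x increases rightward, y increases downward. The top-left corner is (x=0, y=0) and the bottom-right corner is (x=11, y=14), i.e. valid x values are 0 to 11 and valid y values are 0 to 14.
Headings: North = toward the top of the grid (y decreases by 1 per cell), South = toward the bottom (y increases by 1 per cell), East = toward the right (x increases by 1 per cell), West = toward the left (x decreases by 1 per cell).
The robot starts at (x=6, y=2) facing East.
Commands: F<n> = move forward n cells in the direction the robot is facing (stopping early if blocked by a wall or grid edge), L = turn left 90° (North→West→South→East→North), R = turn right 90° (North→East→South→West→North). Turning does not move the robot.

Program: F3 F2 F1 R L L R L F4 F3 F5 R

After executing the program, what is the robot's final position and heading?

Answer: Final position: (x=11, y=0), facing East

Derivation:
Start: (x=6, y=2), facing East
  F3: move forward 3, now at (x=9, y=2)
  F2: move forward 2, now at (x=11, y=2)
  F1: move forward 0/1 (blocked), now at (x=11, y=2)
  R: turn right, now facing South
  L: turn left, now facing East
  L: turn left, now facing North
  R: turn right, now facing East
  L: turn left, now facing North
  F4: move forward 2/4 (blocked), now at (x=11, y=0)
  F3: move forward 0/3 (blocked), now at (x=11, y=0)
  F5: move forward 0/5 (blocked), now at (x=11, y=0)
  R: turn right, now facing East
Final: (x=11, y=0), facing East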